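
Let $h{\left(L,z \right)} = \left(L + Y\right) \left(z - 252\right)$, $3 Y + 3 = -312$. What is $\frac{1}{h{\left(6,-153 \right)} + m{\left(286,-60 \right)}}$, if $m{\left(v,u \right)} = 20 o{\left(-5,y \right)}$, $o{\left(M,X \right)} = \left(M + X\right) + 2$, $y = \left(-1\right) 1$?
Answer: $\frac{1}{40015} \approx 2.4991 \cdot 10^{-5}$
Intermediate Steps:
$Y = -105$ ($Y = -1 + \frac{1}{3} \left(-312\right) = -1 - 104 = -105$)
$y = -1$
$o{\left(M,X \right)} = 2 + M + X$
$m{\left(v,u \right)} = -80$ ($m{\left(v,u \right)} = 20 \left(2 - 5 - 1\right) = 20 \left(-4\right) = -80$)
$h{\left(L,z \right)} = \left(-252 + z\right) \left(-105 + L\right)$ ($h{\left(L,z \right)} = \left(L - 105\right) \left(z - 252\right) = \left(-105 + L\right) \left(-252 + z\right) = \left(-252 + z\right) \left(-105 + L\right)$)
$\frac{1}{h{\left(6,-153 \right)} + m{\left(286,-60 \right)}} = \frac{1}{\left(26460 - 1512 - -16065 + 6 \left(-153\right)\right) - 80} = \frac{1}{\left(26460 - 1512 + 16065 - 918\right) - 80} = \frac{1}{40095 - 80} = \frac{1}{40015}$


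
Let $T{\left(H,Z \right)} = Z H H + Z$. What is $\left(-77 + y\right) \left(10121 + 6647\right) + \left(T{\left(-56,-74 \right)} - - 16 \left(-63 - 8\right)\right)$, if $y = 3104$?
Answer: $50523462$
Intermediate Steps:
$T{\left(H,Z \right)} = Z + Z H^{2}$ ($T{\left(H,Z \right)} = H Z H + Z = Z H^{2} + Z = Z + Z H^{2}$)
$\left(-77 + y\right) \left(10121 + 6647\right) + \left(T{\left(-56,-74 \right)} - - 16 \left(-63 - 8\right)\right) = \left(-77 + 3104\right) \left(10121 + 6647\right) - \left(- 16 \left(-63 - 8\right) + 74 \left(1 + \left(-56\right)^{2}\right)\right) = 3027 \cdot 16768 - \left(1136 + 74 \left(1 + 3136\right)\right) = 50756736 - 233274 = 50523462$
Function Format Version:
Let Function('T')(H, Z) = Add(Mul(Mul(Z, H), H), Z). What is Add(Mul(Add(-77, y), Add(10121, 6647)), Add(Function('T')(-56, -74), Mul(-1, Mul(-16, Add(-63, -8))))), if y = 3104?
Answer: 50523462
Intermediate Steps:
Function('T')(H, Z) = Add(Z, Mul(Z, Pow(H, 2))) (Function('T')(H, Z) = Add(Mul(Mul(H, Z), H), Z) = Add(Mul(Z, Pow(H, 2)), Z) = Add(Z, Mul(Z, Pow(H, 2))))
Add(Mul(Add(-77, y), Add(10121, 6647)), Add(Function('T')(-56, -74), Mul(-1, Mul(-16, Add(-63, -8))))) = Add(Mul(Add(-77, 3104), Add(10121, 6647)), Add(Mul(-74, Add(1, Pow(-56, 2))), Mul(-1, Mul(-16, Add(-63, -8))))) = Add(Mul(3027, 16768), Add(Mul(-74, Add(1, 3136)), Mul(-1, Mul(-16, -71)))) = Add(50756736, Add(Mul(-74, 3137), Mul(-1, 1136))) = Add(50756736, Add(-232138, -1136)) = Add(50756736, -233274) = 50523462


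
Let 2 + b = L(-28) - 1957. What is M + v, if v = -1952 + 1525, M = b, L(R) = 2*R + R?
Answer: -2470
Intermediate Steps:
L(R) = 3*R
b = -2043 (b = -2 + (3*(-28) - 1957) = -2 + (-84 - 1957) = -2 - 2041 = -2043)
M = -2043
v = -427
M + v = -2043 - 427 = -2470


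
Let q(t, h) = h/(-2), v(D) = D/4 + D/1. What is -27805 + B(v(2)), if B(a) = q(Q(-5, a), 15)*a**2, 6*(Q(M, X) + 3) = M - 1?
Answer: -222815/8 ≈ -27852.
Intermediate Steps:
v(D) = 5*D/4 (v(D) = D*(1/4) + D*1 = D/4 + D = 5*D/4)
Q(M, X) = -19/6 + M/6 (Q(M, X) = -3 + (M - 1)/6 = -3 + (-1 + M)/6 = -3 + (-1/6 + M/6) = -19/6 + M/6)
q(t, h) = -h/2 (q(t, h) = h*(-1/2) = -h/2)
B(a) = -15*a**2/2 (B(a) = (-1/2*15)*a**2 = -15*a**2/2)
-27805 + B(v(2)) = -27805 - 15*((5/4)*2)**2/2 = -27805 - 15*(5/2)**2/2 = -27805 - 15/2*25/4 = -27805 - 375/8 = -222815/8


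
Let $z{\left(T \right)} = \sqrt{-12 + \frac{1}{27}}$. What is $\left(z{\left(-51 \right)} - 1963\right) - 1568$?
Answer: $-3531 + \frac{i \sqrt{969}}{9} \approx -3531.0 + 3.4588 i$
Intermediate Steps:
$z{\left(T \right)} = \frac{i \sqrt{969}}{9}$ ($z{\left(T \right)} = \sqrt{-12 + \frac{1}{27}} = \sqrt{- \frac{323}{27}} = \frac{i \sqrt{969}}{9}$)
$\left(z{\left(-51 \right)} - 1963\right) - 1568 = \left(\frac{i \sqrt{969}}{9} - 1963\right) - 1568 = \left(-1963 + \frac{i \sqrt{969}}{9}\right) - 1568 = -3531 + \frac{i \sqrt{969}}{9}$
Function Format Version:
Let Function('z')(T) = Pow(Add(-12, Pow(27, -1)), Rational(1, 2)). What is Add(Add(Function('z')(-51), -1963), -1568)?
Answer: Add(-3531, Mul(Rational(1, 9), I, Pow(969, Rational(1, 2)))) ≈ Add(-3531.0, Mul(3.4588, I))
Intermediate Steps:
Function('z')(T) = Mul(Rational(1, 9), I, Pow(969, Rational(1, 2))) (Function('z')(T) = Pow(Add(-12, Rational(1, 27)), Rational(1, 2)) = Pow(Rational(-323, 27), Rational(1, 2)) = Mul(Rational(1, 9), I, Pow(969, Rational(1, 2))))
Add(Add(Function('z')(-51), -1963), -1568) = Add(Add(Mul(Rational(1, 9), I, Pow(969, Rational(1, 2))), -1963), -1568) = Add(Add(-1963, Mul(Rational(1, 9), I, Pow(969, Rational(1, 2)))), -1568) = Add(-3531, Mul(Rational(1, 9), I, Pow(969, Rational(1, 2))))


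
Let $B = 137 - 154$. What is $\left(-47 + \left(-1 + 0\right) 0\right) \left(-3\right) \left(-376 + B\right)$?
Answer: $-55413$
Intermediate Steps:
$B = -17$
$\left(-47 + \left(-1 + 0\right) 0\right) \left(-3\right) \left(-376 + B\right) = \left(-47 + \left(-1 + 0\right) 0\right) \left(-3\right) \left(-376 - 17\right) = \left(-47 - 0\right) \left(-3\right) \left(-393\right) = \left(-47 + 0\right) \left(-3\right) \left(-393\right) = \left(-47\right) \left(-3\right) \left(-393\right) = 141 \left(-393\right) = -55413$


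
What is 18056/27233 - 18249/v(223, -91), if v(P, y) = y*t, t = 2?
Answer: 71465887/708058 ≈ 100.93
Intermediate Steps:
v(P, y) = 2*y (v(P, y) = y*2 = 2*y)
18056/27233 - 18249/v(223, -91) = 18056/27233 - 18249/(2*(-91)) = 18056*(1/27233) - 18249/(-182) = 18056/27233 - 18249*(-1/182) = 18056/27233 + 2607/26 = 71465887/708058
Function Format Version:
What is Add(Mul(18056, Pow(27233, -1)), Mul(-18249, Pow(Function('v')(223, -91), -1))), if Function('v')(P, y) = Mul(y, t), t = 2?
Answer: Rational(71465887, 708058) ≈ 100.93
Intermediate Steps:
Function('v')(P, y) = Mul(2, y) (Function('v')(P, y) = Mul(y, 2) = Mul(2, y))
Add(Mul(18056, Pow(27233, -1)), Mul(-18249, Pow(Function('v')(223, -91), -1))) = Add(Mul(18056, Pow(27233, -1)), Mul(-18249, Pow(Mul(2, -91), -1))) = Add(Mul(18056, Rational(1, 27233)), Mul(-18249, Pow(-182, -1))) = Add(Rational(18056, 27233), Mul(-18249, Rational(-1, 182))) = Add(Rational(18056, 27233), Rational(2607, 26)) = Rational(71465887, 708058)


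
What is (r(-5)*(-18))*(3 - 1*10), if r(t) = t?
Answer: -630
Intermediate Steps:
(r(-5)*(-18))*(3 - 1*10) = (-5*(-18))*(3 - 1*10) = 90*(3 - 10) = 90*(-7) = -630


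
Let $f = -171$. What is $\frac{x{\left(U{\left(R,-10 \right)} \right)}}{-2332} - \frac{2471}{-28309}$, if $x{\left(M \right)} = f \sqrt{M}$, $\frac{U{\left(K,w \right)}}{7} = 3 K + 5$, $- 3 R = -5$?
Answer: $\frac{2471}{28309} + \frac{171 \sqrt{70}}{2332} \approx 0.70079$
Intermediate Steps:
$R = \frac{5}{3}$ ($R = \left(- \frac{1}{3}\right) \left(-5\right) = \frac{5}{3} \approx 1.6667$)
$U{\left(K,w \right)} = 35 + 21 K$ ($U{\left(K,w \right)} = 7 \left(3 K + 5\right) = 7 \left(5 + 3 K\right) = 35 + 21 K$)
$x{\left(M \right)} = - 171 \sqrt{M}$
$\frac{x{\left(U{\left(R,-10 \right)} \right)}}{-2332} - \frac{2471}{-28309} = \frac{\left(-171\right) \sqrt{35 + 21 \cdot \frac{5}{3}}}{-2332} - \frac{2471}{-28309} = - 171 \sqrt{35 + 35} \left(- \frac{1}{2332}\right) - - \frac{2471}{28309} = - 171 \sqrt{70} \left(- \frac{1}{2332}\right) + \frac{2471}{28309} = \frac{171 \sqrt{70}}{2332} + \frac{2471}{28309} = \frac{2471}{28309} + \frac{171 \sqrt{70}}{2332}$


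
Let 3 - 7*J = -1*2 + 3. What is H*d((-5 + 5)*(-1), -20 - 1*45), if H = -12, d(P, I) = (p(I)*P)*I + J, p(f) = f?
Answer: -24/7 ≈ -3.4286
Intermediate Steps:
J = 2/7 (J = 3/7 - (-1*2 + 3)/7 = 3/7 - (-2 + 3)/7 = 3/7 - 1/7*1 = 3/7 - 1/7 = 2/7 ≈ 0.28571)
d(P, I) = 2/7 + P*I**2 (d(P, I) = (I*P)*I + 2/7 = P*I**2 + 2/7 = 2/7 + P*I**2)
H*d((-5 + 5)*(-1), -20 - 1*45) = -12*(2/7 + ((-5 + 5)*(-1))*(-20 - 1*45)**2) = -12*(2/7 + (0*(-1))*(-20 - 45)**2) = -12*(2/7 + 0*(-65)**2) = -12*(2/7 + 0*4225) = -12*(2/7 + 0) = -12*2/7 = -24/7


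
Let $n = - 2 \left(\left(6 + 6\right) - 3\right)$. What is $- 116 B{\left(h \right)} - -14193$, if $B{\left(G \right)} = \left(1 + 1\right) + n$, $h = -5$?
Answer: $16049$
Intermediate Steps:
$n = -18$ ($n = - 2 \left(12 - 3\right) = \left(-2\right) 9 = -18$)
$B{\left(G \right)} = -16$ ($B{\left(G \right)} = \left(1 + 1\right) - 18 = 2 - 18 = -16$)
$- 116 B{\left(h \right)} - -14193 = \left(-116\right) \left(-16\right) - -14193 = 1856 + 14193 = 16049$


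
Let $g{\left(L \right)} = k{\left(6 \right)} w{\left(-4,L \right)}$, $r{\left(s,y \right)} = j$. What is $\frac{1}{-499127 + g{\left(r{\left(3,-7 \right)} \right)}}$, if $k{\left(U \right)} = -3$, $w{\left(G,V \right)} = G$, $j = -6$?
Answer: $- \frac{1}{499115} \approx -2.0035 \cdot 10^{-6}$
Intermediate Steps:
$r{\left(s,y \right)} = -6$
$g{\left(L \right)} = 12$ ($g{\left(L \right)} = \left(-3\right) \left(-4\right) = 12$)
$\frac{1}{-499127 + g{\left(r{\left(3,-7 \right)} \right)}} = \frac{1}{-499127 + 12} = \frac{1}{-499115} = - \frac{1}{499115}$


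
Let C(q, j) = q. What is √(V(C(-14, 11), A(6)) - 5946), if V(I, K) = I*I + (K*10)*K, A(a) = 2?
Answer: I*√5710 ≈ 75.565*I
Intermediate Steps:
V(I, K) = I² + 10*K² (V(I, K) = I² + (10*K)*K = I² + 10*K²)
√(V(C(-14, 11), A(6)) - 5946) = √(((-14)² + 10*2²) - 5946) = √((196 + 10*4) - 5946) = √((196 + 40) - 5946) = √(236 - 5946) = √(-5710) = I*√5710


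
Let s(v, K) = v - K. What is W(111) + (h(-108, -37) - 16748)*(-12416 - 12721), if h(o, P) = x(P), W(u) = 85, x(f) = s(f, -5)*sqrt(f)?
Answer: 420994561 + 804384*I*sqrt(37) ≈ 4.2099e+8 + 4.8929e+6*I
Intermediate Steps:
x(f) = sqrt(f)*(5 + f) (x(f) = (f - 1*(-5))*sqrt(f) = (f + 5)*sqrt(f) = (5 + f)*sqrt(f) = sqrt(f)*(5 + f))
h(o, P) = sqrt(P)*(5 + P)
W(111) + (h(-108, -37) - 16748)*(-12416 - 12721) = 85 + (sqrt(-37)*(5 - 37) - 16748)*(-12416 - 12721) = 85 + ((I*sqrt(37))*(-32) - 16748)*(-25137) = 85 + (-32*I*sqrt(37) - 16748)*(-25137) = 85 + (-16748 - 32*I*sqrt(37))*(-25137) = 85 + (420994476 + 804384*I*sqrt(37)) = 420994561 + 804384*I*sqrt(37)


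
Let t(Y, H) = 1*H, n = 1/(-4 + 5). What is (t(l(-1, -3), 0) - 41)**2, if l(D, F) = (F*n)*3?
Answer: 1681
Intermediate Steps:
n = 1 (n = 1/1 = 1)
l(D, F) = 3*F (l(D, F) = (F*1)*3 = F*3 = 3*F)
t(Y, H) = H
(t(l(-1, -3), 0) - 41)**2 = (0 - 41)**2 = (-41)**2 = 1681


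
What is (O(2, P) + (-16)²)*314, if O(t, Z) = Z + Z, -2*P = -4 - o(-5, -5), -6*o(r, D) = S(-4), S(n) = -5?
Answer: 245705/3 ≈ 81902.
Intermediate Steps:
o(r, D) = ⅚ (o(r, D) = -⅙*(-5) = ⅚)
P = 29/12 (P = -(-4 - 1*⅚)/2 = -(-4 - ⅚)/2 = -½*(-29/6) = 29/12 ≈ 2.4167)
O(t, Z) = 2*Z
(O(2, P) + (-16)²)*314 = (2*(29/12) + (-16)²)*314 = (29/6 + 256)*314 = (1565/6)*314 = 245705/3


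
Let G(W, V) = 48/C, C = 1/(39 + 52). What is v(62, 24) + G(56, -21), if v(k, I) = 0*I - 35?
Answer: 4333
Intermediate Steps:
C = 1/91 ≈ 0.010989
v(k, I) = -35 (v(k, I) = 0 - 35 = -35)
G(W, V) = 4368 (G(W, V) = 48/(1/91) = 48*91 = 4368)
v(62, 24) + G(56, -21) = -35 + 4368 = 4333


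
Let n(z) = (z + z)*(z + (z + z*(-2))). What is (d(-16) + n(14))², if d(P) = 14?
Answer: 196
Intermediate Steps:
n(z) = 0 (n(z) = (2*z)*(z + (z - 2*z)) = (2*z)*(z - z) = (2*z)*0 = 0)
(d(-16) + n(14))² = (14 + 0)² = 14² = 196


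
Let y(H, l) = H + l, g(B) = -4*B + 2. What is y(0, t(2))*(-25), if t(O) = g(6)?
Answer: 550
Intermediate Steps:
g(B) = 2 - 4*B
t(O) = -22 (t(O) = 2 - 4*6 = 2 - 24 = -22)
y(0, t(2))*(-25) = (0 - 22)*(-25) = -22*(-25) = 550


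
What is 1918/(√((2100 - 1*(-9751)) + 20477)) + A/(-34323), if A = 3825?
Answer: -75/673 + 959*√898/2694 ≈ 10.556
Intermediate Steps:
1918/(√((2100 - 1*(-9751)) + 20477)) + A/(-34323) = 1918/(√((2100 - 1*(-9751)) + 20477)) + 3825/(-34323) = 1918/(√((2100 + 9751) + 20477)) + 3825*(-1/34323) = 1918/(√(11851 + 20477)) - 75/673 = 1918/(√32328) - 75/673 = 1918/((6*√898)) - 75/673 = 1918*(√898/5388) - 75/673 = 959*√898/2694 - 75/673 = -75/673 + 959*√898/2694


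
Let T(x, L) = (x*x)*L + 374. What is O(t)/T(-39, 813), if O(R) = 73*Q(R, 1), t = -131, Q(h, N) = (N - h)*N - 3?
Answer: 9417/1236947 ≈ 0.0076131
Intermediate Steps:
T(x, L) = 374 + L*x² (T(x, L) = x²*L + 374 = L*x² + 374 = 374 + L*x²)
Q(h, N) = -3 + N*(N - h) (Q(h, N) = N*(N - h) - 3 = -3 + N*(N - h))
O(R) = -146 - 73*R (O(R) = 73*(-3 + 1² - 1*1*R) = 73*(-3 + 1 - R) = 73*(-2 - R) = -146 - 73*R)
O(t)/T(-39, 813) = (-146 - 73*(-131))/(374 + 813*(-39)²) = (-146 + 9563)/(374 + 813*1521) = 9417/(374 + 1236573) = 9417/1236947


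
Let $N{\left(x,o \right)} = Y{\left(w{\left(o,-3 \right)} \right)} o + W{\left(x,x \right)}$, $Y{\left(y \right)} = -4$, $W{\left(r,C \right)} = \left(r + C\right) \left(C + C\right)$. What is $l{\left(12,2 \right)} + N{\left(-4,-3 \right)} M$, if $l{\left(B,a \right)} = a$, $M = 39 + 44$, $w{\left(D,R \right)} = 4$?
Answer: $6310$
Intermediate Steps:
$M = 83$
$W{\left(r,C \right)} = 2 C \left(C + r\right)$ ($W{\left(r,C \right)} = \left(C + r\right) 2 C = 2 C \left(C + r\right)$)
$N{\left(x,o \right)} = - 4 o + 4 x^{2}$ ($N{\left(x,o \right)} = - 4 o + 2 x \left(x + x\right) = - 4 o + 2 x 2 x = - 4 o + 4 x^{2}$)
$l{\left(12,2 \right)} + N{\left(-4,-3 \right)} M = 2 + \left(\left(-4\right) \left(-3\right) + 4 \left(-4\right)^{2}\right) 83 = 2 + \left(12 + 4 \cdot 16\right) 83 = 2 + \left(12 + 64\right) 83 = 2 + 76 \cdot 83 = 2 + 6308 = 6310$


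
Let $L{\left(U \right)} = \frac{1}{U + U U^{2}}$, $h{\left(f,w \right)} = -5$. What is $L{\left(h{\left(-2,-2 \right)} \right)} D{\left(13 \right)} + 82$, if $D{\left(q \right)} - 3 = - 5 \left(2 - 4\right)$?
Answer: $\frac{819}{10} \approx 81.9$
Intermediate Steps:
$L{\left(U \right)} = \frac{1}{U + U^{3}}$
$D{\left(q \right)} = 13$ ($D{\left(q \right)} = 3 - 5 \left(2 - 4\right) = 3 - -10 = 3 + 10 = 13$)
$L{\left(h{\left(-2,-2 \right)} \right)} D{\left(13 \right)} + 82 = \frac{1}{-5 + \left(-5\right)^{3}} \cdot 13 + 82 = \frac{1}{-5 - 125} \cdot 13 + 82 = \frac{1}{-130} \cdot 13 + 82 = \left(- \frac{1}{130}\right) 13 + 82 = - \frac{1}{10} + 82 = \frac{819}{10}$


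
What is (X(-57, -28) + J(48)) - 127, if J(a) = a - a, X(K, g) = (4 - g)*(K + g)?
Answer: -2847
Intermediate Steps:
J(a) = 0
(X(-57, -28) + J(48)) - 127 = ((-1*(-28)² + 4*(-57) + 4*(-28) - 1*(-57)*(-28)) + 0) - 127 = ((-1*784 - 228 - 112 - 1596) + 0) - 127 = ((-784 - 228 - 112 - 1596) + 0) - 127 = (-2720 + 0) - 127 = -2720 - 127 = -2847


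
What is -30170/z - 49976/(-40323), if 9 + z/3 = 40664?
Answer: 325251862/327866313 ≈ 0.99203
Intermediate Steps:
z = 121965 (z = -27 + 3*40664 = -27 + 121992 = 121965)
-30170/z - 49976/(-40323) = -30170/121965 - 49976/(-40323) = -30170*1/121965 - 49976*(-1/40323) = -6034/24393 + 49976/40323 = 325251862/327866313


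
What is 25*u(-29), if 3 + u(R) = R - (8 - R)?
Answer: -1725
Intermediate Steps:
u(R) = -11 + 2*R (u(R) = -3 + (R - (8 - R)) = -3 + (R + (-8 + R)) = -3 + (-8 + 2*R) = -11 + 2*R)
25*u(-29) = 25*(-11 + 2*(-29)) = 25*(-11 - 58) = 25*(-69) = -1725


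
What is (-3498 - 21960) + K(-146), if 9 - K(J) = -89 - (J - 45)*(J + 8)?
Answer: 998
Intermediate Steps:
K(J) = 98 + (-45 + J)*(8 + J) (K(J) = 9 - (-89 - (J - 45)*(J + 8)) = 9 - (-89 - (-45 + J)*(8 + J)) = 9 + (89 + (-45 + J)*(8 + J)) = 98 + (-45 + J)*(8 + J))
(-3498 - 21960) + K(-146) = (-3498 - 21960) + (-262 + (-146)**2 - 37*(-146)) = -25458 + (-262 + 21316 + 5402) = -25458 + 26456 = 998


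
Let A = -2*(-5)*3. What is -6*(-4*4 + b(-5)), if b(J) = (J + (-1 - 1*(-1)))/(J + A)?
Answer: 486/5 ≈ 97.200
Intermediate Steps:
A = 30 (A = 10*3 = 30)
b(J) = J/(30 + J) (b(J) = (J + (-1 - 1*(-1)))/(J + 30) = (J + (-1 + 1))/(30 + J) = (J + 0)/(30 + J) = J/(30 + J))
-6*(-4*4 + b(-5)) = -6*(-4*4 - 5/(30 - 5)) = -6*(-16 - 5/25) = -6*(-16 - 5*1/25) = -6*(-16 - ⅕) = -6*(-81/5) = 486/5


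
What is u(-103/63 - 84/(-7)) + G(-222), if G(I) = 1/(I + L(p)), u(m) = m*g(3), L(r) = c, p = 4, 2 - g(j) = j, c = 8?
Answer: -139805/13482 ≈ -10.370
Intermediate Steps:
g(j) = 2 - j
L(r) = 8
u(m) = -m (u(m) = m*(2 - 1*3) = m*(2 - 3) = m*(-1) = -m)
G(I) = 1/(8 + I) (G(I) = 1/(I + 8) = 1/(8 + I))
u(-103/63 - 84/(-7)) + G(-222) = -(-103/63 - 84/(-7)) + 1/(8 - 222) = -(-103*1/63 - 84*(-1/7)) + 1/(-214) = -(-103/63 + 12) - 1/214 = -1*653/63 - 1/214 = -653/63 - 1/214 = -139805/13482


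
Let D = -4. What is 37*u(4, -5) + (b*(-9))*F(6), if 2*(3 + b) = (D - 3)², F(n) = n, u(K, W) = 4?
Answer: -1013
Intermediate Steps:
b = 43/2 (b = -3 + (-4 - 3)²/2 = -3 + (½)*(-7)² = -3 + (½)*49 = -3 + 49/2 = 43/2 ≈ 21.500)
37*u(4, -5) + (b*(-9))*F(6) = 37*4 + ((43/2)*(-9))*6 = 148 - 387/2*6 = 148 - 1161 = -1013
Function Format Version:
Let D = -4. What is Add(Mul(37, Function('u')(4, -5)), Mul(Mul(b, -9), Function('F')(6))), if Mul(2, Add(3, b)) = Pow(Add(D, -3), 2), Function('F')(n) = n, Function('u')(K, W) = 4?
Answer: -1013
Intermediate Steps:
b = Rational(43, 2) (b = Add(-3, Mul(Rational(1, 2), Pow(Add(-4, -3), 2))) = Add(-3, Mul(Rational(1, 2), Pow(-7, 2))) = Add(-3, Mul(Rational(1, 2), 49)) = Add(-3, Rational(49, 2)) = Rational(43, 2) ≈ 21.500)
Add(Mul(37, Function('u')(4, -5)), Mul(Mul(b, -9), Function('F')(6))) = Add(Mul(37, 4), Mul(Mul(Rational(43, 2), -9), 6)) = Add(148, Mul(Rational(-387, 2), 6)) = Add(148, -1161) = -1013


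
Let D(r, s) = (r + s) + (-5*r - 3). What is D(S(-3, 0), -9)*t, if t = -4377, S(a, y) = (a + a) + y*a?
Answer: -52524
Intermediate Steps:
S(a, y) = 2*a + a*y
D(r, s) = -3 + s - 4*r (D(r, s) = (r + s) + (-3 - 5*r) = -3 + s - 4*r)
D(S(-3, 0), -9)*t = (-3 - 9 - (-12)*(2 + 0))*(-4377) = (-3 - 9 - (-12)*2)*(-4377) = (-3 - 9 - 4*(-6))*(-4377) = (-3 - 9 + 24)*(-4377) = 12*(-4377) = -52524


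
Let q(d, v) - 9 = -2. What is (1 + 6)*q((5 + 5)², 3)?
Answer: 49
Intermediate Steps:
q(d, v) = 7 (q(d, v) = 9 - 2 = 7)
(1 + 6)*q((5 + 5)², 3) = (1 + 6)*7 = 7*7 = 49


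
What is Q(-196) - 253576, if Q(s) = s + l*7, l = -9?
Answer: -253835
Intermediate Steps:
Q(s) = -63 + s (Q(s) = s - 9*7 = s - 63 = -63 + s)
Q(-196) - 253576 = (-63 - 196) - 253576 = -259 - 253576 = -253835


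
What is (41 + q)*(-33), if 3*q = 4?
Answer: -1397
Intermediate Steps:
q = 4/3 (q = (1/3)*4 = 4/3 ≈ 1.3333)
(41 + q)*(-33) = (41 + 4/3)*(-33) = (127/3)*(-33) = -1397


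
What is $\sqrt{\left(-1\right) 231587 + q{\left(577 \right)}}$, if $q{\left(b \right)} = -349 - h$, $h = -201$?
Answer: $i \sqrt{231735} \approx 481.39 i$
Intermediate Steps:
$q{\left(b \right)} = -148$ ($q{\left(b \right)} = -349 - -201 = -349 + 201 = -148$)
$\sqrt{\left(-1\right) 231587 + q{\left(577 \right)}} = \sqrt{\left(-1\right) 231587 - 148} = \sqrt{-231587 - 148} = \sqrt{-231735} = i \sqrt{231735}$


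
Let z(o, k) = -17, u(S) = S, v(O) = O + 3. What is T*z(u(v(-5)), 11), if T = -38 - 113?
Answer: 2567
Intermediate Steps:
v(O) = 3 + O
T = -151
T*z(u(v(-5)), 11) = -151*(-17) = 2567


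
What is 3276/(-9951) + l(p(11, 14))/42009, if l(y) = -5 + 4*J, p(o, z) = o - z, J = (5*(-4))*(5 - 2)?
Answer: -46686493/139343853 ≈ -0.33505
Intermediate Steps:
J = -60 (J = -20*3 = -60)
l(y) = -245 (l(y) = -5 + 4*(-60) = -5 - 240 = -245)
3276/(-9951) + l(p(11, 14))/42009 = 3276/(-9951) - 245/42009 = 3276*(-1/9951) - 245*1/42009 = -1092/3317 - 245/42009 = -46686493/139343853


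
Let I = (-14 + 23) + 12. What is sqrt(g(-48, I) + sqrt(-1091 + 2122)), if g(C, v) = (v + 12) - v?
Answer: sqrt(12 + sqrt(1031)) ≈ 6.6415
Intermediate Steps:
I = 21 (I = 9 + 12 = 21)
g(C, v) = 12 (g(C, v) = (12 + v) - v = 12)
sqrt(g(-48, I) + sqrt(-1091 + 2122)) = sqrt(12 + sqrt(-1091 + 2122)) = sqrt(12 + sqrt(1031))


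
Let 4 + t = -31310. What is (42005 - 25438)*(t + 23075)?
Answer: -136495513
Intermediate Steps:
t = -31314 (t = -4 - 31310 = -31314)
(42005 - 25438)*(t + 23075) = (42005 - 25438)*(-31314 + 23075) = 16567*(-8239) = -136495513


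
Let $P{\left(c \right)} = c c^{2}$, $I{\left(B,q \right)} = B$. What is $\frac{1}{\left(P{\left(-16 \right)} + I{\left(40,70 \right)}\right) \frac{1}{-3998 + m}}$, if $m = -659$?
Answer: $\frac{4657}{4056} \approx 1.1482$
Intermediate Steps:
$P{\left(c \right)} = c^{3}$
$\frac{1}{\left(P{\left(-16 \right)} + I{\left(40,70 \right)}\right) \frac{1}{-3998 + m}} = \frac{1}{\left(\left(-16\right)^{3} + 40\right) \frac{1}{-3998 - 659}} = \frac{1}{\left(-4096 + 40\right) \frac{1}{-4657}} = \frac{1}{\left(-4056\right) \left(- \frac{1}{4657}\right)} = \frac{1}{\frac{4056}{4657}} = \frac{4657}{4056}$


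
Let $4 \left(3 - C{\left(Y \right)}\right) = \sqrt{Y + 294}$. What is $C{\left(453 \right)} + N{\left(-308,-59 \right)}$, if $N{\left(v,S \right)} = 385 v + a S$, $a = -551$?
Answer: $-86068 - \frac{3 \sqrt{83}}{4} \approx -86075.0$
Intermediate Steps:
$N{\left(v,S \right)} = - 551 S + 385 v$ ($N{\left(v,S \right)} = 385 v - 551 S = - 551 S + 385 v$)
$C{\left(Y \right)} = 3 - \frac{\sqrt{294 + Y}}{4}$ ($C{\left(Y \right)} = 3 - \frac{\sqrt{Y + 294}}{4} = 3 - \frac{\sqrt{294 + Y}}{4}$)
$C{\left(453 \right)} + N{\left(-308,-59 \right)} = \left(3 - \frac{\sqrt{294 + 453}}{4}\right) + \left(\left(-551\right) \left(-59\right) + 385 \left(-308\right)\right) = \left(3 - \frac{\sqrt{747}}{4}\right) + \left(32509 - 118580\right) = \left(3 - \frac{3 \sqrt{83}}{4}\right) - 86071 = -86068 - \frac{3 \sqrt{83}}{4}$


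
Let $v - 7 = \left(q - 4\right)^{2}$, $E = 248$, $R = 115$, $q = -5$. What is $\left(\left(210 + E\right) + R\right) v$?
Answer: $50424$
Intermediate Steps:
$v = 88$ ($v = 7 + \left(-5 - 4\right)^{2} = 7 + \left(-9\right)^{2} = 7 + 81 = 88$)
$\left(\left(210 + E\right) + R\right) v = \left(\left(210 + 248\right) + 115\right) 88 = \left(458 + 115\right) 88 = 573 \cdot 88 = 50424$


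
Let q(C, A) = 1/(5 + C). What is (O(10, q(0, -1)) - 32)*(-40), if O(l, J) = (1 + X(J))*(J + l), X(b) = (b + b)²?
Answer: 20168/25 ≈ 806.72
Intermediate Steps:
X(b) = 4*b² (X(b) = (2*b)² = 4*b²)
O(l, J) = (1 + 4*J²)*(J + l)
(O(10, q(0, -1)) - 32)*(-40) = ((1/(5 + 0) + 10 + 4*(1/(5 + 0))³ + 4*10*(1/(5 + 0))²) - 32)*(-40) = ((1/5 + 10 + 4*(1/5)³ + 4*10*(1/5)²) - 32)*(-40) = ((⅕ + 10 + 4*(⅕)³ + 4*10*(⅕)²) - 32)*(-40) = ((⅕ + 10 + 4*(1/125) + 4*10*(1/25)) - 32)*(-40) = ((⅕ + 10 + 4/125 + 8/5) - 32)*(-40) = (1479/125 - 32)*(-40) = -2521/125*(-40) = 20168/25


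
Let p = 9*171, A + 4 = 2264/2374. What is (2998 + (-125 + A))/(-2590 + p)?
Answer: -3406635/1247537 ≈ -2.7307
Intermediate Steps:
A = -3616/1187 (A = -4 + 2264/2374 = -4 + 2264*(1/2374) = -4 + 1132/1187 = -3616/1187 ≈ -3.0463)
p = 1539
(2998 + (-125 + A))/(-2590 + p) = (2998 + (-125 - 3616/1187))/(-2590 + 1539) = (2998 - 151991/1187)/(-1051) = (3406635/1187)*(-1/1051) = -3406635/1247537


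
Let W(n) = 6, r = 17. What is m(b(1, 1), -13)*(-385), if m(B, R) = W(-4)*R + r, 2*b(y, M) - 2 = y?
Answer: 23485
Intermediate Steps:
b(y, M) = 1 + y/2
m(B, R) = 17 + 6*R (m(B, R) = 6*R + 17 = 17 + 6*R)
m(b(1, 1), -13)*(-385) = (17 + 6*(-13))*(-385) = (17 - 78)*(-385) = -61*(-385) = 23485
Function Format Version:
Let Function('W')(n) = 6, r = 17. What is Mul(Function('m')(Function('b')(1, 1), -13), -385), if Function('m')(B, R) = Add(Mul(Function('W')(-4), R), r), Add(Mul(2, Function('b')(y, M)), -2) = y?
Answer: 23485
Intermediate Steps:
Function('b')(y, M) = Add(1, Mul(Rational(1, 2), y))
Function('m')(B, R) = Add(17, Mul(6, R)) (Function('m')(B, R) = Add(Mul(6, R), 17) = Add(17, Mul(6, R)))
Mul(Function('m')(Function('b')(1, 1), -13), -385) = Mul(Add(17, Mul(6, -13)), -385) = Mul(Add(17, -78), -385) = Mul(-61, -385) = 23485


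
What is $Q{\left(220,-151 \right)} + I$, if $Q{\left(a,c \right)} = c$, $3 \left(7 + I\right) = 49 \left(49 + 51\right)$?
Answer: $\frac{4426}{3} \approx 1475.3$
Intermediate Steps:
$I = \frac{4879}{3}$ ($I = -7 + \frac{49 \left(49 + 51\right)}{3} = -7 + \frac{49 \cdot 100}{3} = -7 + \frac{1}{3} \cdot 4900 = -7 + \frac{4900}{3} = \frac{4879}{3} \approx 1626.3$)
$Q{\left(220,-151 \right)} + I = -151 + \frac{4879}{3} = \frac{4426}{3}$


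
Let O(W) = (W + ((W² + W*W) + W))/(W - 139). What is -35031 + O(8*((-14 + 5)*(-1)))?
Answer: -2357589/67 ≈ -35188.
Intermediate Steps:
O(W) = (2*W + 2*W²)/(-139 + W) (O(W) = (W + ((W² + W²) + W))/(-139 + W) = (W + (2*W² + W))/(-139 + W) = (W + (W + 2*W²))/(-139 + W) = (2*W + 2*W²)/(-139 + W))
-35031 + O(8*((-14 + 5)*(-1))) = -35031 + 2*(8*((-14 + 5)*(-1)))*(1 + 8*((-14 + 5)*(-1)))/(-139 + 8*((-14 + 5)*(-1))) = -35031 + 2*(8*(-9*(-1)))*(1 + 8*(-9*(-1)))/(-139 + 8*(-9*(-1))) = -35031 + 2*(8*9)*(1 + 8*9)/(-139 + 8*9) = -35031 + 2*72*(1 + 72)/(-139 + 72) = -35031 + 2*72*73/(-67) = -35031 + 2*72*(-1/67)*73 = -35031 - 10512/67 = -2357589/67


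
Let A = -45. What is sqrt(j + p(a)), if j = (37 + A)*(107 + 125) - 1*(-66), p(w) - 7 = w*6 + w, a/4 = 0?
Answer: I*sqrt(1783) ≈ 42.226*I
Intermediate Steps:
a = 0 (a = 4*0 = 0)
p(w) = 7 + 7*w (p(w) = 7 + (w*6 + w) = 7 + (6*w + w) = 7 + 7*w)
j = -1790 (j = (37 - 45)*(107 + 125) - 1*(-66) = -8*232 + 66 = -1856 + 66 = -1790)
sqrt(j + p(a)) = sqrt(-1790 + (7 + 7*0)) = sqrt(-1790 + (7 + 0)) = sqrt(-1790 + 7) = sqrt(-1783) = I*sqrt(1783)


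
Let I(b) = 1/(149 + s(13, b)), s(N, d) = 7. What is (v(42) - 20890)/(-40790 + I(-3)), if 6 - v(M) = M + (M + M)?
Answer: 3277560/6363239 ≈ 0.51508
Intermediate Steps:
v(M) = 6 - 3*M (v(M) = 6 - (M + (M + M)) = 6 - (M + 2*M) = 6 - 3*M)
I(b) = 1/156 (I(b) = 1/(149 + 7) = 1/156)
(v(42) - 20890)/(-40790 + I(-3)) = ((6 - 3*42) - 20890)/(-40790 + 1/156) = ((6 - 126) - 20890)/(-6363239/156) = (-120 - 20890)*(-156/6363239) = -21010*(-156/6363239) = 3277560/6363239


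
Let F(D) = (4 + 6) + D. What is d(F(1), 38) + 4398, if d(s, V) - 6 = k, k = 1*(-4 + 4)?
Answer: 4404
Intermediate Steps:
F(D) = 10 + D
k = 0 (k = 1*0 = 0)
d(s, V) = 6 (d(s, V) = 6 + 0 = 6)
d(F(1), 38) + 4398 = 6 + 4398 = 4404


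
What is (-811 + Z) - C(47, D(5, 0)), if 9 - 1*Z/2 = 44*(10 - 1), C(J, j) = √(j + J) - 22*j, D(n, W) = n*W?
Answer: -1585 - √47 ≈ -1591.9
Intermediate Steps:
D(n, W) = W*n
C(J, j) = √(J + j) - 22*j
Z = -774 (Z = 18 - 88*(10 - 1) = 18 - 88*9 = 18 - 2*396 = 18 - 792 = -774)
(-811 + Z) - C(47, D(5, 0)) = (-811 - 774) - (√(47 + 0*5) - 0*5) = -1585 - (√(47 + 0) - 22*0) = -1585 - (√47 + 0) = -1585 - √47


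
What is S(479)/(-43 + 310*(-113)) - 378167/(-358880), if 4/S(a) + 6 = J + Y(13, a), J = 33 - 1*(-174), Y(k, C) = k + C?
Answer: 9191570239843/8722789780320 ≈ 1.0537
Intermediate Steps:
Y(k, C) = C + k
J = 207 (J = 33 + 174 = 207)
S(a) = 4/(214 + a) (S(a) = 4/(-6 + (207 + (a + 13))) = 4/(-6 + (207 + (13 + a))) = 4/(-6 + (220 + a)) = 4/(214 + a))
S(479)/(-43 + 310*(-113)) - 378167/(-358880) = (4/(214 + 479))/(-43 + 310*(-113)) - 378167/(-358880) = (4/693)/(-43 - 35030) - 378167*(-1/358880) = (4*(1/693))/(-35073) + 378167/358880 = (4/693)*(-1/35073) + 378167/358880 = -4/24305589 + 378167/358880 = 9191570239843/8722789780320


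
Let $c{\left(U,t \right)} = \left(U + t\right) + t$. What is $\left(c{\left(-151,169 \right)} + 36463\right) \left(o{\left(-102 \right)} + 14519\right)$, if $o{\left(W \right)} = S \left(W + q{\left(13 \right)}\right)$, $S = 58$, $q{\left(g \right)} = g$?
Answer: $342934050$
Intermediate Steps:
$c{\left(U,t \right)} = U + 2 t$
$o{\left(W \right)} = 754 + 58 W$ ($o{\left(W \right)} = 58 \left(W + 13\right) = 58 \left(13 + W\right) = 754 + 58 W$)
$\left(c{\left(-151,169 \right)} + 36463\right) \left(o{\left(-102 \right)} + 14519\right) = \left(\left(-151 + 2 \cdot 169\right) + 36463\right) \left(\left(754 + 58 \left(-102\right)\right) + 14519\right) = \left(\left(-151 + 338\right) + 36463\right) \left(\left(754 - 5916\right) + 14519\right) = \left(187 + 36463\right) \left(-5162 + 14519\right) = 36650 \cdot 9357 = 342934050$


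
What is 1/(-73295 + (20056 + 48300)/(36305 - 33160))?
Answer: -3145/230444419 ≈ -1.3648e-5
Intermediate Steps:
1/(-73295 + (20056 + 48300)/(36305 - 33160)) = 1/(-73295 + 68356/3145) = 1/(-230444419/3145) = -3145/230444419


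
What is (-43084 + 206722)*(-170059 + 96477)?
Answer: -12040811316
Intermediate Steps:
(-43084 + 206722)*(-170059 + 96477) = 163638*(-73582) = -12040811316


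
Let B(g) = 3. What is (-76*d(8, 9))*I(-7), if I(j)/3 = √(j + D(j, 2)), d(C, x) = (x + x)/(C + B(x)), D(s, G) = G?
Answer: -4104*I*√5/11 ≈ -834.26*I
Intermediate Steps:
d(C, x) = 2*x/(3 + C) (d(C, x) = (x + x)/(C + 3) = (2*x)/(3 + C) = 2*x/(3 + C))
I(j) = 3*√(2 + j) (I(j) = 3*√(j + 2) = 3*√(2 + j))
(-76*d(8, 9))*I(-7) = (-152*9/(3 + 8))*(3*√(2 - 7)) = (-152*9/11)*(3*√(-5)) = (-152*9/11)*(3*(I*√5)) = (-76*18/11)*(3*I*√5) = -4104*I*√5/11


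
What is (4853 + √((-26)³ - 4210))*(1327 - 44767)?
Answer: -210814320 - 43440*I*√21786 ≈ -2.1081e+8 - 6.4118e+6*I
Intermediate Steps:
(4853 + √((-26)³ - 4210))*(1327 - 44767) = (4853 + √(-17576 - 4210))*(-43440) = (4853 + √(-21786))*(-43440) = (4853 + I*√21786)*(-43440) = -210814320 - 43440*I*√21786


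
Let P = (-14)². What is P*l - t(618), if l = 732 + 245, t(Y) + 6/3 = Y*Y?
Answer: -190430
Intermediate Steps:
t(Y) = -2 + Y² (t(Y) = -2 + Y*Y = -2 + Y²)
P = 196
l = 977
P*l - t(618) = 196*977 - (-2 + 618²) = 191492 - (-2 + 381924) = 191492 - 1*381922 = 191492 - 381922 = -190430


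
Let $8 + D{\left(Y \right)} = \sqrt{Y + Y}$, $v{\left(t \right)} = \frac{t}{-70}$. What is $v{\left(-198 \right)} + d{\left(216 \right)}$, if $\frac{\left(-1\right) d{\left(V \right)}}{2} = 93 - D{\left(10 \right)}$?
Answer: $- \frac{6971}{35} + 4 \sqrt{5} \approx -190.23$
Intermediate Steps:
$v{\left(t \right)} = - \frac{t}{70}$ ($v{\left(t \right)} = t \left(- \frac{1}{70}\right) = - \frac{t}{70}$)
$D{\left(Y \right)} = -8 + \sqrt{2} \sqrt{Y}$ ($D{\left(Y \right)} = -8 + \sqrt{Y + Y} = -8 + \sqrt{2 Y} = -8 + \sqrt{2} \sqrt{Y}$)
$d{\left(V \right)} = -202 + 4 \sqrt{5}$ ($d{\left(V \right)} = - 2 \left(93 - \left(-8 + \sqrt{2} \sqrt{10}\right)\right) = - 2 \left(93 - \left(-8 + 2 \sqrt{5}\right)\right) = - 2 \left(93 + \left(8 - 2 \sqrt{5}\right)\right) = - 2 \left(101 - 2 \sqrt{5}\right) = -202 + 4 \sqrt{5}$)
$v{\left(-198 \right)} + d{\left(216 \right)} = \left(- \frac{1}{70}\right) \left(-198\right) - \left(202 - 4 \sqrt{5}\right) = \frac{99}{35} - \left(202 - 4 \sqrt{5}\right) = - \frac{6971}{35} + 4 \sqrt{5}$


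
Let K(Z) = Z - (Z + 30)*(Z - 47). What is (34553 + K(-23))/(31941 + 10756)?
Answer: 35020/42697 ≈ 0.82020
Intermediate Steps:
K(Z) = Z - (-47 + Z)*(30 + Z) (K(Z) = Z - (30 + Z)*(-47 + Z) = Z - (-47 + Z)*(30 + Z))
(34553 + K(-23))/(31941 + 10756) = (34553 + (1410 - 1*(-23)**2 + 18*(-23)))/(31941 + 10756) = (34553 + (1410 - 1*529 - 414))/42697 = (34553 + (1410 - 529 - 414))*(1/42697) = (34553 + 467)*(1/42697) = 35020*(1/42697) = 35020/42697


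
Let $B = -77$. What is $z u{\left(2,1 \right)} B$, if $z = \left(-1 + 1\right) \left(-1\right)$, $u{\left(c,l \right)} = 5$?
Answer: $0$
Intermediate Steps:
$z = 0$ ($z = 0 \left(-1\right) = 0$)
$z u{\left(2,1 \right)} B = 0 \cdot 5 \left(-77\right) = 0 \left(-77\right) = 0$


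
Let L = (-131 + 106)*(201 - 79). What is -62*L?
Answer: 189100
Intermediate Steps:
L = -3050 (L = -25*122 = -3050)
-62*L = -62*(-3050) = 189100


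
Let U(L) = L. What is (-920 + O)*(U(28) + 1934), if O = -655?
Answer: -3090150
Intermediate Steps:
(-920 + O)*(U(28) + 1934) = (-920 - 655)*(28 + 1934) = -1575*1962 = -3090150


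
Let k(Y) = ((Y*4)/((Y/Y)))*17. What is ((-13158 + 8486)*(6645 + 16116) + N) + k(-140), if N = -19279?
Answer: -106368191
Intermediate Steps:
k(Y) = 68*Y (k(Y) = ((4*Y)/1)*17 = ((4*Y)*1)*17 = (4*Y)*17 = 68*Y)
((-13158 + 8486)*(6645 + 16116) + N) + k(-140) = ((-13158 + 8486)*(6645 + 16116) - 19279) + 68*(-140) = (-4672*22761 - 19279) - 9520 = (-106339392 - 19279) - 9520 = -106358671 - 9520 = -106368191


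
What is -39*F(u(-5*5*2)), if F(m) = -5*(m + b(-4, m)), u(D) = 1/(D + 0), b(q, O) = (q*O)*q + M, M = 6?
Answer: 11037/10 ≈ 1103.7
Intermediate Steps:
b(q, O) = 6 + O*q² (b(q, O) = (q*O)*q + 6 = (O*q)*q + 6 = O*q² + 6 = 6 + O*q²)
u(D) = 1/D
F(m) = -30 - 85*m (F(m) = -5*(m + (6 + m*(-4)²)) = -5*(m + (6 + m*16)) = -5*(m + (6 + 16*m)) = -5*(6 + 17*m) = -30 - 85*m)
-39*F(u(-5*5*2)) = -39*(-30 - 85/(-5*5*2)) = -39*(-30 - 85/((-25*2))) = -39*(-30 - 85/(-50)) = -39*(-30 - 85*(-1/50)) = -39*(-30 + 17/10) = -39*(-283/10) = 11037/10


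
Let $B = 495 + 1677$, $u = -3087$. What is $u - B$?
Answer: $-5259$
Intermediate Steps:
$B = 2172$
$u - B = -3087 - 2172 = -5259$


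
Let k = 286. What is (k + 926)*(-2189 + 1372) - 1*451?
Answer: -990655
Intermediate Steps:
(k + 926)*(-2189 + 1372) - 1*451 = (286 + 926)*(-2189 + 1372) - 1*451 = 1212*(-817) - 451 = -990204 - 451 = -990655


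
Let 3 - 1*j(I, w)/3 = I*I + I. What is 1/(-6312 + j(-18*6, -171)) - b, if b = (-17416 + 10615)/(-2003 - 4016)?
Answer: -278649790/246604449 ≈ -1.1299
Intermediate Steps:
j(I, w) = 9 - 3*I - 3*I² (j(I, w) = 9 - 3*(I*I + I) = 9 - 3*(I² + I) = 9 - 3*(I + I²) = 9 + (-3*I - 3*I²) = 9 - 3*I - 3*I²)
b = 6801/6019 (b = -6801/(-6019) = -6801*(-1/6019) = 6801/6019 ≈ 1.1299)
1/(-6312 + j(-18*6, -171)) - b = 1/(-6312 + (9 - (-54)*6 - 3*(-18*6)²)) - 1*6801/6019 = 1/(-6312 + (9 - 3*(-108) - 3*(-108)²)) - 6801/6019 = 1/(-6312 + (9 + 324 - 3*11664)) - 6801/6019 = 1/(-6312 + (9 + 324 - 34992)) - 6801/6019 = 1/(-6312 - 34659) - 6801/6019 = 1/(-40971) - 6801/6019 = -1/40971 - 6801/6019 = -278649790/246604449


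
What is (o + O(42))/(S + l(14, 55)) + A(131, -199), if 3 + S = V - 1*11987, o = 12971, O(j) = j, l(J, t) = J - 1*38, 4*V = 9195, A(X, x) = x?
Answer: -7785391/38861 ≈ -200.34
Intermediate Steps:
V = 9195/4 (V = (¼)*9195 = 9195/4 ≈ 2298.8)
l(J, t) = -38 + J (l(J, t) = J - 38 = -38 + J)
S = -38765/4 (S = -3 + (9195/4 - 1*11987) = -3 + (9195/4 - 11987) = -3 - 38753/4 = -38765/4 ≈ -9691.3)
(o + O(42))/(S + l(14, 55)) + A(131, -199) = (12971 + 42)/(-38765/4 + (-38 + 14)) - 199 = 13013/(-38765/4 - 24) - 199 = 13013/(-38861/4) - 199 = 13013*(-4/38861) - 199 = -52052/38861 - 199 = -7785391/38861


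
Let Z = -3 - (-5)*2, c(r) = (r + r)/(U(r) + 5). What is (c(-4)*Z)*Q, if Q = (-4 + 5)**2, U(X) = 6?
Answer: -56/11 ≈ -5.0909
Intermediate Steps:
Q = 1 (Q = 1**2 = 1)
c(r) = 2*r/11 (c(r) = (r + r)/(6 + 5) = (2*r)/11 = (2*r)*(1/11) = 2*r/11)
Z = 7 (Z = -3 - 1*(-10) = -3 + 10 = 7)
(c(-4)*Z)*Q = (((2/11)*(-4))*7)*1 = -8/11*7*1 = -56/11*1 = -56/11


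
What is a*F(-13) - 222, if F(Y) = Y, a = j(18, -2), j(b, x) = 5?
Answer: -287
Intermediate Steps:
a = 5
a*F(-13) - 222 = 5*(-13) - 222 = -65 - 222 = -287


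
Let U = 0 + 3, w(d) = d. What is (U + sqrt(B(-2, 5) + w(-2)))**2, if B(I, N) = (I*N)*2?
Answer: (3 + I*sqrt(22))**2 ≈ -13.0 + 28.142*I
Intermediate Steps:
B(I, N) = 2*I*N
U = 3
(U + sqrt(B(-2, 5) + w(-2)))**2 = (3 + sqrt(2*(-2)*5 - 2))**2 = (3 + sqrt(-20 - 2))**2 = (3 + sqrt(-22))**2 = (3 + I*sqrt(22))**2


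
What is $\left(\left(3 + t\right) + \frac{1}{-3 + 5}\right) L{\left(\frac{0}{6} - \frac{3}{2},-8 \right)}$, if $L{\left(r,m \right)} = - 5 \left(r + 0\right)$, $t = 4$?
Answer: $\frac{225}{4} \approx 56.25$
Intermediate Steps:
$L{\left(r,m \right)} = - 5 r$
$\left(\left(3 + t\right) + \frac{1}{-3 + 5}\right) L{\left(\frac{0}{6} - \frac{3}{2},-8 \right)} = \left(\left(3 + 4\right) + \frac{1}{-3 + 5}\right) \left(- 5 \left(\frac{0}{6} - \frac{3}{2}\right)\right) = \left(7 + \frac{1}{2}\right) \left(- 5 \left(0 \cdot \frac{1}{6} - \frac{3}{2}\right)\right) = \left(7 + \frac{1}{2}\right) \left(- 5 \left(0 - \frac{3}{2}\right)\right) = \frac{15 \left(\left(-5\right) \left(- \frac{3}{2}\right)\right)}{2} = \frac{15}{2} \cdot \frac{15}{2} = \frac{225}{4}$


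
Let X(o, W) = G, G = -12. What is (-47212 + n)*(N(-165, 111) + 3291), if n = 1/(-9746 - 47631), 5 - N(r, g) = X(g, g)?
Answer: -8960984715900/57377 ≈ -1.5618e+8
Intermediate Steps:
X(o, W) = -12
N(r, g) = 17 (N(r, g) = 5 - 1*(-12) = 5 + 12 = 17)
n = -1/57377 (n = 1/(-57377) = -1/57377 ≈ -1.7429e-5)
(-47212 + n)*(N(-165, 111) + 3291) = (-47212 - 1/57377)*(17 + 3291) = -2708882925/57377*3308 = -8960984715900/57377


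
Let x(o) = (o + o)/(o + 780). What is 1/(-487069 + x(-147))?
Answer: -211/102771657 ≈ -2.0531e-6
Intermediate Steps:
x(o) = 2*o/(780 + o) (x(o) = (2*o)/(780 + o) = 2*o/(780 + o))
1/(-487069 + x(-147)) = 1/(-487069 + 2*(-147)/(780 - 147)) = 1/(-487069 + 2*(-147)/633) = 1/(-487069 + 2*(-147)*(1/633)) = 1/(-487069 - 98/211) = 1/(-102771657/211) = -211/102771657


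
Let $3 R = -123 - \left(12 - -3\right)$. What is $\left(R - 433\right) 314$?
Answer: $-150406$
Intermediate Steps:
$R = -46$ ($R = \frac{-123 - \left(12 - -3\right)}{3} = \frac{-123 - \left(12 + 3\right)}{3} = \frac{-123 - 15}{3} = \frac{1}{3} \left(-138\right) = -46$)
$\left(R - 433\right) 314 = \left(-46 - 433\right) 314 = \left(-479\right) 314 = -150406$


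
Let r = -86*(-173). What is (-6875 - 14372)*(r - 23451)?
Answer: 182150531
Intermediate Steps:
r = 14878
(-6875 - 14372)*(r - 23451) = (-6875 - 14372)*(14878 - 23451) = -21247*(-8573) = 182150531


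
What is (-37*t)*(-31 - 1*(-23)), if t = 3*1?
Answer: 888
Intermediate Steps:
t = 3
(-37*t)*(-31 - 1*(-23)) = (-37*3)*(-31 - 1*(-23)) = -111*(-31 + 23) = -111*(-8) = 888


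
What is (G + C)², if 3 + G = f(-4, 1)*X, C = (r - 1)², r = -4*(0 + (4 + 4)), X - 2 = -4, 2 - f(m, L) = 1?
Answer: 1175056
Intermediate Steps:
f(m, L) = 1 (f(m, L) = 2 - 1*1 = 2 - 1 = 1)
X = -2 (X = 2 - 4 = -2)
r = -32 (r = -4*(0 + 8) = -4*8 = -32)
C = 1089 (C = (-32 - 1)² = (-33)² = 1089)
G = -5 (G = -3 + 1*(-2) = -3 - 2 = -5)
(G + C)² = (-5 + 1089)² = 1084² = 1175056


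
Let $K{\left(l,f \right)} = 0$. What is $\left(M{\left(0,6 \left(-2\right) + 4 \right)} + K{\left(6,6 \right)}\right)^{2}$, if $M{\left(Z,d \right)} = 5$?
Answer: $25$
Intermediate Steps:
$\left(M{\left(0,6 \left(-2\right) + 4 \right)} + K{\left(6,6 \right)}\right)^{2} = \left(5 + 0\right)^{2} = 5^{2} = 25$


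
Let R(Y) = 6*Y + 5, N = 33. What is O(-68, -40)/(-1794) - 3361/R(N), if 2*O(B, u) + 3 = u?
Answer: -12050539/728364 ≈ -16.545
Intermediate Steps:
O(B, u) = -3/2 + u/2
R(Y) = 5 + 6*Y
O(-68, -40)/(-1794) - 3361/R(N) = (-3/2 + (½)*(-40))/(-1794) - 3361/(5 + 6*33) = (-3/2 - 20)*(-1/1794) - 3361/(5 + 198) = -43/2*(-1/1794) - 3361/203 = 43/3588 - 3361*1/203 = 43/3588 - 3361/203 = -12050539/728364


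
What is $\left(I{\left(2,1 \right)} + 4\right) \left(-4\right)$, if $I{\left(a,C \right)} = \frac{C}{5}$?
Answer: $- \frac{84}{5} \approx -16.8$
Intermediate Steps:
$I{\left(a,C \right)} = \frac{C}{5}$ ($I{\left(a,C \right)} = C \frac{1}{5} = \frac{C}{5}$)
$\left(I{\left(2,1 \right)} + 4\right) \left(-4\right) = \left(\frac{1}{5} \cdot 1 + 4\right) \left(-4\right) = \left(\frac{1}{5} + 4\right) \left(-4\right) = \frac{21}{5} \left(-4\right) = - \frac{84}{5}$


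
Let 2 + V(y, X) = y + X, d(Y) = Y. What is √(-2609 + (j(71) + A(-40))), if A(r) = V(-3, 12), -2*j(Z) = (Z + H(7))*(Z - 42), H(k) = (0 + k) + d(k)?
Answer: I*√15338/2 ≈ 61.923*I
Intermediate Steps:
H(k) = 2*k (H(k) = (0 + k) + k = k + k = 2*k)
V(y, X) = -2 + X + y (V(y, X) = -2 + (y + X) = -2 + (X + y) = -2 + X + y)
j(Z) = -(-42 + Z)*(14 + Z)/2 (j(Z) = -(Z + 2*7)*(Z - 42)/2 = -(Z + 14)*(-42 + Z)/2 = -(14 + Z)*(-42 + Z)/2 = -(-42 + Z)*(14 + Z)/2)
A(r) = 7 (A(r) = -2 + 12 - 3 = 7)
√(-2609 + (j(71) + A(-40))) = √(-2609 + ((294 + 14*71 - ½*71²) + 7)) = √(-2609 + ((294 + 994 - ½*5041) + 7)) = √(-2609 + ((294 + 994 - 5041/2) + 7)) = √(-2609 + (-2465/2 + 7)) = √(-2609 - 2451/2) = √(-7669/2) = I*√15338/2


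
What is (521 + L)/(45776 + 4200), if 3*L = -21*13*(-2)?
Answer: 703/49976 ≈ 0.014067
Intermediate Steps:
L = 182 (L = (-21*13*(-2))/3 = (-273*(-2))/3 = (⅓)*546 = 182)
(521 + L)/(45776 + 4200) = (521 + 182)/(45776 + 4200) = 703/49976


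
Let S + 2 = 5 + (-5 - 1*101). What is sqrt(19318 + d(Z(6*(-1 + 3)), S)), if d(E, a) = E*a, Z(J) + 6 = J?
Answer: 10*sqrt(187) ≈ 136.75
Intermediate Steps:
S = -103 (S = -2 + (5 + (-5 - 1*101)) = -2 + (5 + (-5 - 101)) = -2 + (5 - 106) = -2 - 101 = -103)
Z(J) = -6 + J
sqrt(19318 + d(Z(6*(-1 + 3)), S)) = sqrt(19318 + (-6 + 6*(-1 + 3))*(-103)) = sqrt(19318 + (-6 + 6*2)*(-103)) = sqrt(19318 + (-6 + 12)*(-103)) = sqrt(19318 + 6*(-103)) = sqrt(19318 - 618) = sqrt(18700) = 10*sqrt(187)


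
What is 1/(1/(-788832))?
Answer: -788832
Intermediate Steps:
1/(1/(-788832)) = 1/(-1/788832) = -788832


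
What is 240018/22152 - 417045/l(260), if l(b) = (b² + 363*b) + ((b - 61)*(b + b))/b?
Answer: 825979499/99916596 ≈ 8.2667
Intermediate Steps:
l(b) = -122 + b² + 365*b (l(b) = (b² + 363*b) + ((-61 + b)*(2*b))/b = (b² + 363*b) + (2*b*(-61 + b))/b = (b² + 363*b) + (-122 + 2*b) = -122 + b² + 365*b)
240018/22152 - 417045/l(260) = 240018/22152 - 417045/(-122 + 260² + 365*260) = 240018*(1/22152) - 417045/(-122 + 67600 + 94900) = 40003/3692 - 417045/162378 = 40003/3692 - 417045*1/162378 = 40003/3692 - 139015/54126 = 825979499/99916596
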